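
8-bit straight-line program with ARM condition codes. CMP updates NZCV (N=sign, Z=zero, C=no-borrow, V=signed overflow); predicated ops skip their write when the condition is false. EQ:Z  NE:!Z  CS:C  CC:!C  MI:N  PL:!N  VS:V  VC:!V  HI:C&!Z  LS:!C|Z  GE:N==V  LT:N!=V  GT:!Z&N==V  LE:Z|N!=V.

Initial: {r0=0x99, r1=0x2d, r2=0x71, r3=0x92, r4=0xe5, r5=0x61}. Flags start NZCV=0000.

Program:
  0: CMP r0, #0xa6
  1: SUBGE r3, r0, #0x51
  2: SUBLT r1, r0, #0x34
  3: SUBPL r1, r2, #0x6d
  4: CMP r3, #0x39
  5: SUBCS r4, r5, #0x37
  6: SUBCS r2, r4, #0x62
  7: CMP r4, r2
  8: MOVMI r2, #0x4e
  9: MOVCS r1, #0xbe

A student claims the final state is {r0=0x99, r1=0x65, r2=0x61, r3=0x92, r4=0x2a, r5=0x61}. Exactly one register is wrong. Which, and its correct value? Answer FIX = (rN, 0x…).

0: ✓ CMP  NZCV=1000
1: · SUBGE
2: ✓ SUBLT  r1←0x65
3: · SUBPL
4: ✓ CMP  NZCV=0011
5: ✓ SUBCS  r4←0x2a
6: ✓ SUBCS  r2←0xc8
7: ✓ CMP  NZCV=0000
8: · MOVMI
9: · MOVCS

FIX = (r2, 0xc8)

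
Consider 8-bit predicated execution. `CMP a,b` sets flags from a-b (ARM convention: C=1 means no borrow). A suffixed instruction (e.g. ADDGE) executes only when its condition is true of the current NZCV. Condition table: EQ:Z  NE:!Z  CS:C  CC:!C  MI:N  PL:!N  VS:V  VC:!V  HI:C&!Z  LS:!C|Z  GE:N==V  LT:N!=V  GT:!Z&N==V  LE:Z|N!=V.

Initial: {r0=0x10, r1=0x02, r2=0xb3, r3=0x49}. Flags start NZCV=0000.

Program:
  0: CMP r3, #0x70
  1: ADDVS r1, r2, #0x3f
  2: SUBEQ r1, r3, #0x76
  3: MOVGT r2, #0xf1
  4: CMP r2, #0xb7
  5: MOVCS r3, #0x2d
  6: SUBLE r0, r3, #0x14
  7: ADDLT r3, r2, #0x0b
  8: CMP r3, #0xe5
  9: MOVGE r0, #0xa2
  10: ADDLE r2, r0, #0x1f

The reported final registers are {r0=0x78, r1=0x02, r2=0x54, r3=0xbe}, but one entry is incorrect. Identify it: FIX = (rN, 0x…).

[0] flags=1000 → (cmp)
[1] flags=1000 VS?F → skip
[2] flags=1000 EQ?F → skip
[3] flags=1000 GT?F → skip
[4] flags=1000 → (cmp)
[5] flags=1000 CS?F → skip
[6] flags=1000 LE?T → r0=0x35
[7] flags=1000 LT?T → r3=0xbe
[8] flags=1000 → (cmp)
[9] flags=1000 GE?F → skip
[10] flags=1000 LE?T → r2=0x54

FIX = (r0, 0x35)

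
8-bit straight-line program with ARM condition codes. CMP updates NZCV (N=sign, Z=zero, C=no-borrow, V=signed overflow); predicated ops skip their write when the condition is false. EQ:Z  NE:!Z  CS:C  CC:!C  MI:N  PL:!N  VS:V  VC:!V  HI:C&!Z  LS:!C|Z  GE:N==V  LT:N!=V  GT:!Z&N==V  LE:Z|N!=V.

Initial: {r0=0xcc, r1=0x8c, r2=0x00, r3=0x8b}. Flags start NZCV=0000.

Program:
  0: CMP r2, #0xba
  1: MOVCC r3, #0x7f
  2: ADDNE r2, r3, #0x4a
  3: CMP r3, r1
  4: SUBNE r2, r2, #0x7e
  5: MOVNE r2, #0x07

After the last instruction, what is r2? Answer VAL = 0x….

VAL = 0x07

[0] flags=0000 → (cmp)
[1] flags=0000 CC?T → r3=0x7f
[2] flags=0000 NE?T → r2=0xc9
[3] flags=1001 → (cmp)
[4] flags=1001 NE?T → r2=0x4b
[5] flags=1001 NE?T → r2=0x07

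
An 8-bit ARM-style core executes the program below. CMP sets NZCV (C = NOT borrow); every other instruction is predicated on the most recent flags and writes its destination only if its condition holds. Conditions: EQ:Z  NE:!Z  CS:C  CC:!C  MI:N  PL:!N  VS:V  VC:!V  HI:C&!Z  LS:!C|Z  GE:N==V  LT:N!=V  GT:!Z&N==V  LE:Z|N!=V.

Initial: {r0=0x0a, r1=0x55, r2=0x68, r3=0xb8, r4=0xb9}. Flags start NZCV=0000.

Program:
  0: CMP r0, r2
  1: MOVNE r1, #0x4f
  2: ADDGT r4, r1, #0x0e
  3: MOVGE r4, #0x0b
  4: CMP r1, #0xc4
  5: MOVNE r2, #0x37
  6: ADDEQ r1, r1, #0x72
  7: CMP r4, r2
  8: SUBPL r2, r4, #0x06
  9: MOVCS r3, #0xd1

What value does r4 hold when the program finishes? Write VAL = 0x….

[0] flags=1000 → (cmp)
[1] flags=1000 NE?T → r1=0x4f
[2] flags=1000 GT?F → skip
[3] flags=1000 GE?F → skip
[4] flags=1001 → (cmp)
[5] flags=1001 NE?T → r2=0x37
[6] flags=1001 EQ?F → skip
[7] flags=1010 → (cmp)
[8] flags=1010 PL?F → skip
[9] flags=1010 CS?T → r3=0xd1

VAL = 0xb9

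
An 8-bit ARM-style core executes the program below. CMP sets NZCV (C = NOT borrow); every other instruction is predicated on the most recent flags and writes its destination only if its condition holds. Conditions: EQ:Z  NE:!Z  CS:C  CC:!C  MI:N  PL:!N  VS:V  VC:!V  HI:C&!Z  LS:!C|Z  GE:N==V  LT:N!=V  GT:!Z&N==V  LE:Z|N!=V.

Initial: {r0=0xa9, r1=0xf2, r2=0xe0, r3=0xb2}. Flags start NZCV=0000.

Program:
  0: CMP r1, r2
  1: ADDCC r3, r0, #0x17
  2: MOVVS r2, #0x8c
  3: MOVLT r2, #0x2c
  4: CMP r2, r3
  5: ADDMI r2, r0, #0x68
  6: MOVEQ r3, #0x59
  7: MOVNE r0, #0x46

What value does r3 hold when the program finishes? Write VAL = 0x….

VAL = 0xb2

0: ✓ CMP  NZCV=0010
1: · ADDCC
2: · MOVVS
3: · MOVLT
4: ✓ CMP  NZCV=0010
5: · ADDMI
6: · MOVEQ
7: ✓ MOVNE  r0←0x46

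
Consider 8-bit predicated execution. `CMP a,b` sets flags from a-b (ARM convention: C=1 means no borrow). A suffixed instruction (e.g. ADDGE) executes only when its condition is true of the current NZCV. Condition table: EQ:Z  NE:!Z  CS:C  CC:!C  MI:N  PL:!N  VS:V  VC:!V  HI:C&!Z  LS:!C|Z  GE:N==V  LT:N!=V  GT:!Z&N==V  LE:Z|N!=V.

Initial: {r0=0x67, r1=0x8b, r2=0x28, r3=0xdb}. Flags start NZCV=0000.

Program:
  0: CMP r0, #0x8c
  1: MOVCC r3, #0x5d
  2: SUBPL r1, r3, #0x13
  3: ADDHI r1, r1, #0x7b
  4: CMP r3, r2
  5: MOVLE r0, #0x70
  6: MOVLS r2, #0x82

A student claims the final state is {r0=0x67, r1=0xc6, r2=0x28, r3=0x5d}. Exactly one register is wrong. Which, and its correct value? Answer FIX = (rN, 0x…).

FIX = (r1, 0x8b)

0: ✓ CMP  NZCV=1001
1: ✓ MOVCC  r3←0x5d
2: · SUBPL
3: · ADDHI
4: ✓ CMP  NZCV=0010
5: · MOVLE
6: · MOVLS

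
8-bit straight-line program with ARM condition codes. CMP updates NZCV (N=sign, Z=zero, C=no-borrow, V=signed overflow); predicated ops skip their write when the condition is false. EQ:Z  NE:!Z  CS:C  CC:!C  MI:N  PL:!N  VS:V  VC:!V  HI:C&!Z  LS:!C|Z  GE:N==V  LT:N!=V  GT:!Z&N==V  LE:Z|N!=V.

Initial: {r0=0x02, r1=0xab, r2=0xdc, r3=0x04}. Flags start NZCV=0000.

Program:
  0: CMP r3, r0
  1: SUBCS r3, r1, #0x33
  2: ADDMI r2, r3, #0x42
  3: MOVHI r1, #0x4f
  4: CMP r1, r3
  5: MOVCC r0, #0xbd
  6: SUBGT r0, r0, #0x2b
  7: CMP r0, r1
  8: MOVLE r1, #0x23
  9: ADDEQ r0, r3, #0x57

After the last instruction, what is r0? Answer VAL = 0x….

[0] flags=0010 → (cmp)
[1] flags=0010 CS?T → r3=0x78
[2] flags=0010 MI?F → skip
[3] flags=0010 HI?T → r1=0x4f
[4] flags=1000 → (cmp)
[5] flags=1000 CC?T → r0=0xbd
[6] flags=1000 GT?F → skip
[7] flags=0011 → (cmp)
[8] flags=0011 LE?T → r1=0x23
[9] flags=0011 EQ?F → skip

VAL = 0xbd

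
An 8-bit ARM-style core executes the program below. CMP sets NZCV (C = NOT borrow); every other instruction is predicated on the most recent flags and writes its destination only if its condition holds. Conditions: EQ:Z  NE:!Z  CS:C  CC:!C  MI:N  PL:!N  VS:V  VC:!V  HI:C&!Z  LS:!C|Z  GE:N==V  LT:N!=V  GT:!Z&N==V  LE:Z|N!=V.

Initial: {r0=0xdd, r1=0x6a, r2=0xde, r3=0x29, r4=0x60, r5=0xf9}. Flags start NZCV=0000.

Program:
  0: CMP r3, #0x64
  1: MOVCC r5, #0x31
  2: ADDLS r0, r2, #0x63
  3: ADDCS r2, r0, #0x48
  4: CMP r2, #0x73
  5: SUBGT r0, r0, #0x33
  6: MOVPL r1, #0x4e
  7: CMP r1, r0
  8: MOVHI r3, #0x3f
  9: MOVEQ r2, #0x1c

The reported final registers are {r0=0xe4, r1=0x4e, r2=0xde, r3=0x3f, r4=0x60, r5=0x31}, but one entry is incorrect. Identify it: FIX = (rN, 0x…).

0: ✓ CMP  NZCV=1000
1: ✓ MOVCC  r5←0x31
2: ✓ ADDLS  r0←0x41
3: · ADDCS
4: ✓ CMP  NZCV=0011
5: · SUBGT
6: ✓ MOVPL  r1←0x4e
7: ✓ CMP  NZCV=0010
8: ✓ MOVHI  r3←0x3f
9: · MOVEQ

FIX = (r0, 0x41)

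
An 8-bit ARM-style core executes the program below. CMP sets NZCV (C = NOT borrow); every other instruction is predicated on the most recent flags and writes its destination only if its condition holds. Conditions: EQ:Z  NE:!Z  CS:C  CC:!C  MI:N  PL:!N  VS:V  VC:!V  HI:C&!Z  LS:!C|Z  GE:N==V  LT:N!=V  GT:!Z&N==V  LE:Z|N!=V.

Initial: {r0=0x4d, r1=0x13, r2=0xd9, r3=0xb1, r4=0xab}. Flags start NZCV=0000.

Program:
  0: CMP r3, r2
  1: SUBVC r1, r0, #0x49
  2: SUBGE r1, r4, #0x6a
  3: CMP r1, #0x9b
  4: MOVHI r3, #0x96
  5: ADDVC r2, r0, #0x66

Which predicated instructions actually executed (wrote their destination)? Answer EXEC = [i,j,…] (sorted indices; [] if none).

0: ✓ CMP  NZCV=1000
1: ✓ SUBVC  r1←0x04
2: · SUBGE
3: ✓ CMP  NZCV=0000
4: · MOVHI
5: ✓ ADDVC  r2←0xb3

EXEC = [1,5]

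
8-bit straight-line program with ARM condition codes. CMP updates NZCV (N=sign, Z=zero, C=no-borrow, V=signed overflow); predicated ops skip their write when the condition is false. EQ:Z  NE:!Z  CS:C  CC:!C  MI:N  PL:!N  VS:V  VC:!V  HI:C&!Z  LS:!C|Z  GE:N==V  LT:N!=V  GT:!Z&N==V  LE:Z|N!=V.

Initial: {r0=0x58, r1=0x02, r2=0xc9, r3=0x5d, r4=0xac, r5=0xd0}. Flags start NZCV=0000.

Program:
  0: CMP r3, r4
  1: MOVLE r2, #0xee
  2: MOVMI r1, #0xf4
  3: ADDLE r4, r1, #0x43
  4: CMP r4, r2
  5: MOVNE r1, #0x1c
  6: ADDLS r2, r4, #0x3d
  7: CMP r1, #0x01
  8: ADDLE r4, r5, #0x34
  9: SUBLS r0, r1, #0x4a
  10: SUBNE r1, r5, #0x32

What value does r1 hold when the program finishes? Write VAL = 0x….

[0] flags=1001 → (cmp)
[1] flags=1001 LE?F → skip
[2] flags=1001 MI?T → r1=0xf4
[3] flags=1001 LE?F → skip
[4] flags=1000 → (cmp)
[5] flags=1000 NE?T → r1=0x1c
[6] flags=1000 LS?T → r2=0xe9
[7] flags=0010 → (cmp)
[8] flags=0010 LE?F → skip
[9] flags=0010 LS?F → skip
[10] flags=0010 NE?T → r1=0x9e

VAL = 0x9e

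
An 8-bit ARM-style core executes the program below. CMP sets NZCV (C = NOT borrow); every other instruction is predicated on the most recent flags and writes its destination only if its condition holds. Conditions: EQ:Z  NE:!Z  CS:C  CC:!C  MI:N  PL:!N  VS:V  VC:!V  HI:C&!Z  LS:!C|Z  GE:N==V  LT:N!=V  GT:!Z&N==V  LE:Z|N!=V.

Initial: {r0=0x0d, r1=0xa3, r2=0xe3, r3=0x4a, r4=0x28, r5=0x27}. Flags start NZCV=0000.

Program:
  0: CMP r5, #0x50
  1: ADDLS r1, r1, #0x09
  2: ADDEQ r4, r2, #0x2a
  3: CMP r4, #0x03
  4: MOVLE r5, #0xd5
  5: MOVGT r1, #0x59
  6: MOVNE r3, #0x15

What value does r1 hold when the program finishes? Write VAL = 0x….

VAL = 0x59

[0] flags=1000 → (cmp)
[1] flags=1000 LS?T → r1=0xac
[2] flags=1000 EQ?F → skip
[3] flags=0010 → (cmp)
[4] flags=0010 LE?F → skip
[5] flags=0010 GT?T → r1=0x59
[6] flags=0010 NE?T → r3=0x15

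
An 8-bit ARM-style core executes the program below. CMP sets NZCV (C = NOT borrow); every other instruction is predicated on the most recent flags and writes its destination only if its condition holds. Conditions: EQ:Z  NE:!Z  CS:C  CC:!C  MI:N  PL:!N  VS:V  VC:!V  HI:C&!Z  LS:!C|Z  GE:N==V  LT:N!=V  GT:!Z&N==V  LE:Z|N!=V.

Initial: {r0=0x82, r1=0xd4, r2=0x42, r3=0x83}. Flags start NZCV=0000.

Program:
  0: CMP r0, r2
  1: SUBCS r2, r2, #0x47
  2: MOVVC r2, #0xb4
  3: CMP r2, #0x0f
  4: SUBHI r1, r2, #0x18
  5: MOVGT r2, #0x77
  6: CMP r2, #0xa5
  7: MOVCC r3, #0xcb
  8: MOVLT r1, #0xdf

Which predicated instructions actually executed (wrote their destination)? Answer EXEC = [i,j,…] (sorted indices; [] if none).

0: ✓ CMP  NZCV=0011
1: ✓ SUBCS  r2←0xfb
2: · MOVVC
3: ✓ CMP  NZCV=1010
4: ✓ SUBHI  r1←0xe3
5: · MOVGT
6: ✓ CMP  NZCV=0010
7: · MOVCC
8: · MOVLT

EXEC = [1,4]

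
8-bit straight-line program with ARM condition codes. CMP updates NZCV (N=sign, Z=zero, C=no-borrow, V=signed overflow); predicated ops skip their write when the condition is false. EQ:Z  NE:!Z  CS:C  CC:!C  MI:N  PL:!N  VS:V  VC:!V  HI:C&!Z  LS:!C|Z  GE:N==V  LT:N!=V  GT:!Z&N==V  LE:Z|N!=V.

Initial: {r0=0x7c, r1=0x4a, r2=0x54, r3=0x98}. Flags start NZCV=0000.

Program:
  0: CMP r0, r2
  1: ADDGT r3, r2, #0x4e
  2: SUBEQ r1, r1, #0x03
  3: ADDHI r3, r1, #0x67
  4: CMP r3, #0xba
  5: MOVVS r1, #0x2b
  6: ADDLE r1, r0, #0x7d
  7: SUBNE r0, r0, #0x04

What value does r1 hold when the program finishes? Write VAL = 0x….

VAL = 0xf9

0: ✓ CMP  NZCV=0010
1: ✓ ADDGT  r3←0xa2
2: · SUBEQ
3: ✓ ADDHI  r3←0xb1
4: ✓ CMP  NZCV=1000
5: · MOVVS
6: ✓ ADDLE  r1←0xf9
7: ✓ SUBNE  r0←0x78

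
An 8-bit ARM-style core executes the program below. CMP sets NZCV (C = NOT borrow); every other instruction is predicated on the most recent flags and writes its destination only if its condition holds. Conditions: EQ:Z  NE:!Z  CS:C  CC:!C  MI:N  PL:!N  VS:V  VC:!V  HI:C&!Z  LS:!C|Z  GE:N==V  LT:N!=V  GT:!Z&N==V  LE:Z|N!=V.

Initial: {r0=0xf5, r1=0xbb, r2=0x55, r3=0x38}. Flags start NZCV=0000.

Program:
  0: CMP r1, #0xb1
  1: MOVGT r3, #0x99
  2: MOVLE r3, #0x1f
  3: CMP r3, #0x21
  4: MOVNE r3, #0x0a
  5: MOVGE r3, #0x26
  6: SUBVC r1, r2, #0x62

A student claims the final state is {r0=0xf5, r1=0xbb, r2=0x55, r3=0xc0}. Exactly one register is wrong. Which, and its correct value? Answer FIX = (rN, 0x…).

0: ✓ CMP  NZCV=0010
1: ✓ MOVGT  r3←0x99
2: · MOVLE
3: ✓ CMP  NZCV=0011
4: ✓ MOVNE  r3←0x0a
5: · MOVGE
6: · SUBVC

FIX = (r3, 0x0a)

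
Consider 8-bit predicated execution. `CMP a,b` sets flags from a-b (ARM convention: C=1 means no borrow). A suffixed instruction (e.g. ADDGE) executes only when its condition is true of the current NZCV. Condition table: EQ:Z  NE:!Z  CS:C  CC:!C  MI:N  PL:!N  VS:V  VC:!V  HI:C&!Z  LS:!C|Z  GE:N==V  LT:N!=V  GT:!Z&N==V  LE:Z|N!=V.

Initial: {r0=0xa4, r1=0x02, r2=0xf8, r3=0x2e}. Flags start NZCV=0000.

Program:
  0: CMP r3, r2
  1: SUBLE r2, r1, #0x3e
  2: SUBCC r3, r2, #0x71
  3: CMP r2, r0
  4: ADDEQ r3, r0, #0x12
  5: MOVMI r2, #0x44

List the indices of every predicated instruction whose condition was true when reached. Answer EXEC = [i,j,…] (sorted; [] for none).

EXEC = [2]

[0] flags=0000 → (cmp)
[1] flags=0000 LE?F → skip
[2] flags=0000 CC?T → r3=0x87
[3] flags=0010 → (cmp)
[4] flags=0010 EQ?F → skip
[5] flags=0010 MI?F → skip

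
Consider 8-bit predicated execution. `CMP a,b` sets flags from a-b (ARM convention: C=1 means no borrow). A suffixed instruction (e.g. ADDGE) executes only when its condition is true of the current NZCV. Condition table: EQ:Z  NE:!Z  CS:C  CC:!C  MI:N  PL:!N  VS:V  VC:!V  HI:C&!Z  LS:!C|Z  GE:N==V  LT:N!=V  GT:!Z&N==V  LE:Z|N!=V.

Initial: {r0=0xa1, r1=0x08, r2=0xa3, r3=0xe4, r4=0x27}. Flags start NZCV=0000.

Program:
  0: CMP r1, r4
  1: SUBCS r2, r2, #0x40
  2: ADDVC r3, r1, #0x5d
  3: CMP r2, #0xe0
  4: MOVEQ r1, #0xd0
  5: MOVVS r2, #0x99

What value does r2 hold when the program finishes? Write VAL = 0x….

[0] flags=1000 → (cmp)
[1] flags=1000 CS?F → skip
[2] flags=1000 VC?T → r3=0x65
[3] flags=1000 → (cmp)
[4] flags=1000 EQ?F → skip
[5] flags=1000 VS?F → skip

VAL = 0xa3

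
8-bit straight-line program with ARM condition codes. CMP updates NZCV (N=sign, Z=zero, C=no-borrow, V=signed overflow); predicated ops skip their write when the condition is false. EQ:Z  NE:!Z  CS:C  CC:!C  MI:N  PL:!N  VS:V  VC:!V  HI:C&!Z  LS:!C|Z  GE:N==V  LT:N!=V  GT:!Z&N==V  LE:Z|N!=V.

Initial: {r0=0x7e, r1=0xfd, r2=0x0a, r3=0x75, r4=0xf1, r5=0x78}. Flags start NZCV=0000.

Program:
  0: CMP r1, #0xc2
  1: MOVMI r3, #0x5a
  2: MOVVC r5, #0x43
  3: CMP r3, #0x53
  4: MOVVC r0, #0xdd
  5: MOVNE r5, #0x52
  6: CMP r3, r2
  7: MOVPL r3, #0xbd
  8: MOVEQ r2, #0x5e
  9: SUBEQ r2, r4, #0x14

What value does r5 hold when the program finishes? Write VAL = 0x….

VAL = 0x52

0: ✓ CMP  NZCV=0010
1: · MOVMI
2: ✓ MOVVC  r5←0x43
3: ✓ CMP  NZCV=0010
4: ✓ MOVVC  r0←0xdd
5: ✓ MOVNE  r5←0x52
6: ✓ CMP  NZCV=0010
7: ✓ MOVPL  r3←0xbd
8: · MOVEQ
9: · SUBEQ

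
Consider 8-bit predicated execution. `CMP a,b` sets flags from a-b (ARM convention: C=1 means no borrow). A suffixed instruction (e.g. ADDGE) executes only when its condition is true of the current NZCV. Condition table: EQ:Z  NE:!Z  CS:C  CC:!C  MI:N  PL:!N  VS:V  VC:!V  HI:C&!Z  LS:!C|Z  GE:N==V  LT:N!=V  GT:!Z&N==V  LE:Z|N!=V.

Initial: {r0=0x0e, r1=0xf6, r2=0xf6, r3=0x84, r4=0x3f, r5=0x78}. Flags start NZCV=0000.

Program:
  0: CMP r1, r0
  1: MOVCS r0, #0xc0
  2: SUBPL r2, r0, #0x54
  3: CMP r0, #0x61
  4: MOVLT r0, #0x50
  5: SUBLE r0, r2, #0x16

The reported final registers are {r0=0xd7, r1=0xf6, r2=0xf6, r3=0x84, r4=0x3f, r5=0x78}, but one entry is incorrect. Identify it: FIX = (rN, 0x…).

FIX = (r0, 0xe0)

[0] flags=1010 → (cmp)
[1] flags=1010 CS?T → r0=0xc0
[2] flags=1010 PL?F → skip
[3] flags=0011 → (cmp)
[4] flags=0011 LT?T → r0=0x50
[5] flags=0011 LE?T → r0=0xe0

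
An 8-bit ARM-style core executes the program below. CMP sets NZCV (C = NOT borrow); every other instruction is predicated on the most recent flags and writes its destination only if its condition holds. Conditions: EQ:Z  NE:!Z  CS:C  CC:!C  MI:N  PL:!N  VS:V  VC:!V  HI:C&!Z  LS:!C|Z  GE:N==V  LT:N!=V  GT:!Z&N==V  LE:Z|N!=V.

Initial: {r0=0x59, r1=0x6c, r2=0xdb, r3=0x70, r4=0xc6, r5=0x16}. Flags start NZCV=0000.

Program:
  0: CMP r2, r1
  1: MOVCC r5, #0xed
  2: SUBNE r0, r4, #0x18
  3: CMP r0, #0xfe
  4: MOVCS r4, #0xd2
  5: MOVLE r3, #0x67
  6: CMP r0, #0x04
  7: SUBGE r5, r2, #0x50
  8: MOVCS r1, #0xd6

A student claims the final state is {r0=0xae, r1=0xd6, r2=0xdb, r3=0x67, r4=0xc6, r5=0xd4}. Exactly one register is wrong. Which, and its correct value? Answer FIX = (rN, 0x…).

FIX = (r5, 0x16)

0: ✓ CMP  NZCV=0011
1: · MOVCC
2: ✓ SUBNE  r0←0xae
3: ✓ CMP  NZCV=1000
4: · MOVCS
5: ✓ MOVLE  r3←0x67
6: ✓ CMP  NZCV=1010
7: · SUBGE
8: ✓ MOVCS  r1←0xd6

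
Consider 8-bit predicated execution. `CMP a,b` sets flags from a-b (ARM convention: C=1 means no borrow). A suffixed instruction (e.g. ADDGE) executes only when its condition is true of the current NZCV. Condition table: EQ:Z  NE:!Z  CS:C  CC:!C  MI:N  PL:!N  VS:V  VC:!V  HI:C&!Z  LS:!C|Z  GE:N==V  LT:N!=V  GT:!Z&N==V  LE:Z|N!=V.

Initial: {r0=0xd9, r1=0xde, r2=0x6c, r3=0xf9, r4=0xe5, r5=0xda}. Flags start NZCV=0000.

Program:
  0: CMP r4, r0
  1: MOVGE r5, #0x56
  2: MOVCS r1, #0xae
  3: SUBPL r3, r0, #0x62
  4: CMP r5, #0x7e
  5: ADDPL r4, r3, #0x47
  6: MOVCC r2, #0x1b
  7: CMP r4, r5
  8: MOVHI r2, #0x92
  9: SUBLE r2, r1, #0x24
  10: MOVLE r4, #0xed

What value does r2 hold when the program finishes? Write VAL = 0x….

[0] flags=0010 → (cmp)
[1] flags=0010 GE?T → r5=0x56
[2] flags=0010 CS?T → r1=0xae
[3] flags=0010 PL?T → r3=0x77
[4] flags=1000 → (cmp)
[5] flags=1000 PL?F → skip
[6] flags=1000 CC?T → r2=0x1b
[7] flags=1010 → (cmp)
[8] flags=1010 HI?T → r2=0x92
[9] flags=1010 LE?T → r2=0x8a
[10] flags=1010 LE?T → r4=0xed

VAL = 0x8a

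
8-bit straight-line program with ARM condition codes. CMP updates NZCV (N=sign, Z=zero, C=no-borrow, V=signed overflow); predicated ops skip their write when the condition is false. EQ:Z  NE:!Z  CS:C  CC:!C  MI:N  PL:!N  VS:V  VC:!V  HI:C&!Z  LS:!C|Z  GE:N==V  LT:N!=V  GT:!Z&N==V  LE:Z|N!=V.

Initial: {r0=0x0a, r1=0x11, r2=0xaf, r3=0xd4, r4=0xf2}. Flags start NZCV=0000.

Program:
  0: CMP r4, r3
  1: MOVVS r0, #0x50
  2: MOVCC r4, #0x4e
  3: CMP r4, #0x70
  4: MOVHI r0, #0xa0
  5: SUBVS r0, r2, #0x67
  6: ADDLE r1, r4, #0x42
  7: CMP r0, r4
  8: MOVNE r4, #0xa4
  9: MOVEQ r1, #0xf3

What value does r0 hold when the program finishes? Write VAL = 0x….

VAL = 0xa0

[0] flags=0010 → (cmp)
[1] flags=0010 VS?F → skip
[2] flags=0010 CC?F → skip
[3] flags=1010 → (cmp)
[4] flags=1010 HI?T → r0=0xa0
[5] flags=1010 VS?F → skip
[6] flags=1010 LE?T → r1=0x34
[7] flags=1000 → (cmp)
[8] flags=1000 NE?T → r4=0xa4
[9] flags=1000 EQ?F → skip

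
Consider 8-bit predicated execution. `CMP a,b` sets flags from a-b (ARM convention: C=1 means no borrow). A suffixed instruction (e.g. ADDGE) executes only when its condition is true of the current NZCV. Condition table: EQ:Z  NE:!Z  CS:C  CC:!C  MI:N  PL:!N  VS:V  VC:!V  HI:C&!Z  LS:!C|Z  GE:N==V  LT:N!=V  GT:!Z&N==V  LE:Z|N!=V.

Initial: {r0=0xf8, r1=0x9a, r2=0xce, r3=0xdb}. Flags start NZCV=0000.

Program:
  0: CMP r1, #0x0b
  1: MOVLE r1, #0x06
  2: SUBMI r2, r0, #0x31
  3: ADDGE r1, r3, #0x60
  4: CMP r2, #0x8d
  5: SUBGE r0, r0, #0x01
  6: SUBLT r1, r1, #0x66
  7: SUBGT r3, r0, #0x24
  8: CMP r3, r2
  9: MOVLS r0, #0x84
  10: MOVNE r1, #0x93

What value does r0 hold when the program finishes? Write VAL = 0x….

VAL = 0xf7

0: ✓ CMP  NZCV=1010
1: ✓ MOVLE  r1←0x06
2: ✓ SUBMI  r2←0xc7
3: · ADDGE
4: ✓ CMP  NZCV=0010
5: ✓ SUBGE  r0←0xf7
6: · SUBLT
7: ✓ SUBGT  r3←0xd3
8: ✓ CMP  NZCV=0010
9: · MOVLS
10: ✓ MOVNE  r1←0x93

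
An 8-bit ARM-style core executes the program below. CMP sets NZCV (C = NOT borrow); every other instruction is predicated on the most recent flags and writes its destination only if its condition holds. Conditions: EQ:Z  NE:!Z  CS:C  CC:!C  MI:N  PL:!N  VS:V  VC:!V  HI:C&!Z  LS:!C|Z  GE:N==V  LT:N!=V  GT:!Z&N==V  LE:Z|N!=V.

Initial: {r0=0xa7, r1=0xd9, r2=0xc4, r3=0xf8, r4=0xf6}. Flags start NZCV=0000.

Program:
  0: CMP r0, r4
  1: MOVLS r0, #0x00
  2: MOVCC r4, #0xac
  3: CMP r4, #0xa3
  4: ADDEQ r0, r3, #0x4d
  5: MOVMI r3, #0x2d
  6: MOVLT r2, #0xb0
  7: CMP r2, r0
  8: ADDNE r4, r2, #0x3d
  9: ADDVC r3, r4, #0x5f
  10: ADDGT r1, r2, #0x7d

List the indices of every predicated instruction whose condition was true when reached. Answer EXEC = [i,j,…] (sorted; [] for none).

EXEC = [1,2,8,9]

[0] flags=1000 → (cmp)
[1] flags=1000 LS?T → r0=0x00
[2] flags=1000 CC?T → r4=0xac
[3] flags=0010 → (cmp)
[4] flags=0010 EQ?F → skip
[5] flags=0010 MI?F → skip
[6] flags=0010 LT?F → skip
[7] flags=1010 → (cmp)
[8] flags=1010 NE?T → r4=0x01
[9] flags=1010 VC?T → r3=0x60
[10] flags=1010 GT?F → skip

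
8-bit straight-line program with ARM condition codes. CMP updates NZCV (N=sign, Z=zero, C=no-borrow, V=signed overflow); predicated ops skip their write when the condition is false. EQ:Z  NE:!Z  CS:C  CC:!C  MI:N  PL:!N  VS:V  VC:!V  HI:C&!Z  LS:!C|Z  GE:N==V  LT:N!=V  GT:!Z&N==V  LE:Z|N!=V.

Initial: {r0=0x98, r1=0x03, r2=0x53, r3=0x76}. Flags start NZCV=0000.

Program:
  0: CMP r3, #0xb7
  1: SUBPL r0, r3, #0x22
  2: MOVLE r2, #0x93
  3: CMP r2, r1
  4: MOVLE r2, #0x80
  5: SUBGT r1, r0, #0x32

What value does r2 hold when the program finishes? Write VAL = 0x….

VAL = 0x53

[0] flags=1001 → (cmp)
[1] flags=1001 PL?F → skip
[2] flags=1001 LE?F → skip
[3] flags=0010 → (cmp)
[4] flags=0010 LE?F → skip
[5] flags=0010 GT?T → r1=0x66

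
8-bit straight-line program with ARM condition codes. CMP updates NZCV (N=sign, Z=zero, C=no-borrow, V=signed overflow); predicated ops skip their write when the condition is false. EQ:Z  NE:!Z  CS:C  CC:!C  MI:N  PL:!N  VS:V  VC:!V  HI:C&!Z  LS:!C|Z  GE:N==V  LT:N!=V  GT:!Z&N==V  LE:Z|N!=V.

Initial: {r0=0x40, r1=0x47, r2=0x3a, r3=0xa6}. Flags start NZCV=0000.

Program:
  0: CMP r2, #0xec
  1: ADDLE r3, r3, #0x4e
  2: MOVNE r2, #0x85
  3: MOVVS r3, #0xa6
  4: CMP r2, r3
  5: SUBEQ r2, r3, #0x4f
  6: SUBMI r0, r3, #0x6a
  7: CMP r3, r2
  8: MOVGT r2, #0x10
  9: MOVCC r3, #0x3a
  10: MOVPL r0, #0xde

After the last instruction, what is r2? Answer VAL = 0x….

[0] flags=0000 → (cmp)
[1] flags=0000 LE?F → skip
[2] flags=0000 NE?T → r2=0x85
[3] flags=0000 VS?F → skip
[4] flags=1000 → (cmp)
[5] flags=1000 EQ?F → skip
[6] flags=1000 MI?T → r0=0x3c
[7] flags=0010 → (cmp)
[8] flags=0010 GT?T → r2=0x10
[9] flags=0010 CC?F → skip
[10] flags=0010 PL?T → r0=0xde

VAL = 0x10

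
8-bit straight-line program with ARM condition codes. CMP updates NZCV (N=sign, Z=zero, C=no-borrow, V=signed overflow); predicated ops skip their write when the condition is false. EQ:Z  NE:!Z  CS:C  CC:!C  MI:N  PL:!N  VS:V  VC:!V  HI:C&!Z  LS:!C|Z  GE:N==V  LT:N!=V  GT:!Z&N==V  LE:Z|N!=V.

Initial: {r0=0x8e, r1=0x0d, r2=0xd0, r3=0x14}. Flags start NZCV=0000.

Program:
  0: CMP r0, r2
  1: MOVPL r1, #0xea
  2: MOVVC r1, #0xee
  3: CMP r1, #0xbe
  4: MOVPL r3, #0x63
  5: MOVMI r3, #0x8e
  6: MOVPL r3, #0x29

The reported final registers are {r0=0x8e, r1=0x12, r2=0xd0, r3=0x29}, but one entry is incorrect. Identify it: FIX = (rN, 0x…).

FIX = (r1, 0xee)

0: ✓ CMP  NZCV=1000
1: · MOVPL
2: ✓ MOVVC  r1←0xee
3: ✓ CMP  NZCV=0010
4: ✓ MOVPL  r3←0x63
5: · MOVMI
6: ✓ MOVPL  r3←0x29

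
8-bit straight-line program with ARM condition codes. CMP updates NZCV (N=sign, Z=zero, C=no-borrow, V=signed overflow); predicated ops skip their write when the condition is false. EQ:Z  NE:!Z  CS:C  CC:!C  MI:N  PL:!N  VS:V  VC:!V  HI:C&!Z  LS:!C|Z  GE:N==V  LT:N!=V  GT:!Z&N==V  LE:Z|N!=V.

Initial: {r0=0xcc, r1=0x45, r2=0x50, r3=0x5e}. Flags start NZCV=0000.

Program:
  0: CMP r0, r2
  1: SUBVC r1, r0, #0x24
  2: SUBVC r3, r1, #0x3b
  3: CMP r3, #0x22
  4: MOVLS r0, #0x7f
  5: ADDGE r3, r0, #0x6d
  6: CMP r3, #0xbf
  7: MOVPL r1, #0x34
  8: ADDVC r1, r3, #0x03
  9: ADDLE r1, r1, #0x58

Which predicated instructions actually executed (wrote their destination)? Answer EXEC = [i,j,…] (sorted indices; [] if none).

EXEC = [5,7,8]

[0] flags=0011 → (cmp)
[1] flags=0011 VC?F → skip
[2] flags=0011 VC?F → skip
[3] flags=0010 → (cmp)
[4] flags=0010 LS?F → skip
[5] flags=0010 GE?T → r3=0x39
[6] flags=0000 → (cmp)
[7] flags=0000 PL?T → r1=0x34
[8] flags=0000 VC?T → r1=0x3c
[9] flags=0000 LE?F → skip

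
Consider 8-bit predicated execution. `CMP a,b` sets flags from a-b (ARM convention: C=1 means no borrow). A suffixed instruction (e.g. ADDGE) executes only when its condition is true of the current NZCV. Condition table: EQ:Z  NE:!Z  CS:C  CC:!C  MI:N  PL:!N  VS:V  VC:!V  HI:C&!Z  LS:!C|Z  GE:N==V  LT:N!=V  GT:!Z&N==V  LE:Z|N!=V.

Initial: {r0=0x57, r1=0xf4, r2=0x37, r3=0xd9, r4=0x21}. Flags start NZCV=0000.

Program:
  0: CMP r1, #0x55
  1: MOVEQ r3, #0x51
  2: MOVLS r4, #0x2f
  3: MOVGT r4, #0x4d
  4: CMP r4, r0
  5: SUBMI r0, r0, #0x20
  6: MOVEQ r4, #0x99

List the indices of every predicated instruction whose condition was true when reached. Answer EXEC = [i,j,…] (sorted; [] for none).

0: ✓ CMP  NZCV=1010
1: · MOVEQ
2: · MOVLS
3: · MOVGT
4: ✓ CMP  NZCV=1000
5: ✓ SUBMI  r0←0x37
6: · MOVEQ

EXEC = [5]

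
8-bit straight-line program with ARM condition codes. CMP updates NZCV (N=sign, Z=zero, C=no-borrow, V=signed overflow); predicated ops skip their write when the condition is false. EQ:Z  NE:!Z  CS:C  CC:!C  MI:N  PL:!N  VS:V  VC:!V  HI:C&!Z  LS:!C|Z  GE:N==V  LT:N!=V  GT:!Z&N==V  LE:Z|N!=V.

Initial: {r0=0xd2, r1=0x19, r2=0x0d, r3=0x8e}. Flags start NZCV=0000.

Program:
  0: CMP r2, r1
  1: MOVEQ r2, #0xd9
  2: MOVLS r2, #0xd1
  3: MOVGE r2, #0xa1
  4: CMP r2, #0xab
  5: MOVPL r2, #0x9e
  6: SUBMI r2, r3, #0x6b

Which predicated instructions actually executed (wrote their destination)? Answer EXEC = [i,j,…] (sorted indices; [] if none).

EXEC = [2,5]

0: ✓ CMP  NZCV=1000
1: · MOVEQ
2: ✓ MOVLS  r2←0xd1
3: · MOVGE
4: ✓ CMP  NZCV=0010
5: ✓ MOVPL  r2←0x9e
6: · SUBMI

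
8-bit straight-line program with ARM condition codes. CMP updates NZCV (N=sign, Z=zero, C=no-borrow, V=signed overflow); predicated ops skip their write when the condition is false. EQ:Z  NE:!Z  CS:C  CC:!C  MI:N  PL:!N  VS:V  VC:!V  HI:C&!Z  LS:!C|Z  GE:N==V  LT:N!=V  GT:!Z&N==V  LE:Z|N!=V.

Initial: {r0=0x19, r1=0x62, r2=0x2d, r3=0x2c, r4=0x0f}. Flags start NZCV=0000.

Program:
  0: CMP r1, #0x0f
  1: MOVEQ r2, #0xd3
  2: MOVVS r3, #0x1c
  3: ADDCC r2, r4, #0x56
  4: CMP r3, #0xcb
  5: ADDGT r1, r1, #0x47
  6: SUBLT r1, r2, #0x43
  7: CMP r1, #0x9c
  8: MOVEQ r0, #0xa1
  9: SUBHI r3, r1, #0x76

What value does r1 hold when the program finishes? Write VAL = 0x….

VAL = 0xa9

[0] flags=0010 → (cmp)
[1] flags=0010 EQ?F → skip
[2] flags=0010 VS?F → skip
[3] flags=0010 CC?F → skip
[4] flags=0000 → (cmp)
[5] flags=0000 GT?T → r1=0xa9
[6] flags=0000 LT?F → skip
[7] flags=0010 → (cmp)
[8] flags=0010 EQ?F → skip
[9] flags=0010 HI?T → r3=0x33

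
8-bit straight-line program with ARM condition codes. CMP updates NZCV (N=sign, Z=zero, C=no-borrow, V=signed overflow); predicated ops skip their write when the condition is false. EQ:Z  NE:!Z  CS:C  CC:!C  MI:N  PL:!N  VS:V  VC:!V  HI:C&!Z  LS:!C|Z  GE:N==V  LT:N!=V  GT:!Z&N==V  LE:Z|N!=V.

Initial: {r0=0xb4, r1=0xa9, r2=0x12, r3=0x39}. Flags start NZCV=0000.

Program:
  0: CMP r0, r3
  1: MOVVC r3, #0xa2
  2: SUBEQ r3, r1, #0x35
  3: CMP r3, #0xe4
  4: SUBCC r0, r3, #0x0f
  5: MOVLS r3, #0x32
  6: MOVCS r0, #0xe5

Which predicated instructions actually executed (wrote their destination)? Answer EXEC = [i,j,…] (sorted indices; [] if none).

0: ✓ CMP  NZCV=0011
1: · MOVVC
2: · SUBEQ
3: ✓ CMP  NZCV=0000
4: ✓ SUBCC  r0←0x2a
5: ✓ MOVLS  r3←0x32
6: · MOVCS

EXEC = [4,5]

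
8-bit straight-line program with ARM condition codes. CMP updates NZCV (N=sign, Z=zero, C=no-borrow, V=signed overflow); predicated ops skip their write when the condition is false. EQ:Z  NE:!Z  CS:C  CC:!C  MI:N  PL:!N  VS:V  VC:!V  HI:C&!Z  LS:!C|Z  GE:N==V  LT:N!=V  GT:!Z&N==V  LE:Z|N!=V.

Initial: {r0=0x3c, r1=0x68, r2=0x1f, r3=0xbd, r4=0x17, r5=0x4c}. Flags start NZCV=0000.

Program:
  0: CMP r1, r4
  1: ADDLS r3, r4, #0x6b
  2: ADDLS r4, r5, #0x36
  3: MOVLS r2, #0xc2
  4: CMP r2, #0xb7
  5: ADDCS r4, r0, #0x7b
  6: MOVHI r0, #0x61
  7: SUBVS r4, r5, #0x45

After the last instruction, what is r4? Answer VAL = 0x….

VAL = 0x17

[0] flags=0010 → (cmp)
[1] flags=0010 LS?F → skip
[2] flags=0010 LS?F → skip
[3] flags=0010 LS?F → skip
[4] flags=0000 → (cmp)
[5] flags=0000 CS?F → skip
[6] flags=0000 HI?F → skip
[7] flags=0000 VS?F → skip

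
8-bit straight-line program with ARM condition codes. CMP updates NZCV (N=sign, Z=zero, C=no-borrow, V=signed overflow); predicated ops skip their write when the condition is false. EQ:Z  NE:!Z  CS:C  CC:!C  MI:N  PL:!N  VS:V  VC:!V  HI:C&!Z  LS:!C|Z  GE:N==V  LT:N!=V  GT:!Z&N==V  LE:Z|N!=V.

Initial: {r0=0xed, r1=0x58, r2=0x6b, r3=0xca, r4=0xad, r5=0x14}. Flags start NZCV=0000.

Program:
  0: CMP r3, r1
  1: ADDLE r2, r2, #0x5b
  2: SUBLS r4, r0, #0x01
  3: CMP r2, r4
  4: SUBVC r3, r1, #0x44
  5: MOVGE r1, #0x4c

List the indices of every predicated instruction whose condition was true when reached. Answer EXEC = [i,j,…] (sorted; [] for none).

EXEC = [1,4,5]

0: ✓ CMP  NZCV=0011
1: ✓ ADDLE  r2←0xc6
2: · SUBLS
3: ✓ CMP  NZCV=0010
4: ✓ SUBVC  r3←0x14
5: ✓ MOVGE  r1←0x4c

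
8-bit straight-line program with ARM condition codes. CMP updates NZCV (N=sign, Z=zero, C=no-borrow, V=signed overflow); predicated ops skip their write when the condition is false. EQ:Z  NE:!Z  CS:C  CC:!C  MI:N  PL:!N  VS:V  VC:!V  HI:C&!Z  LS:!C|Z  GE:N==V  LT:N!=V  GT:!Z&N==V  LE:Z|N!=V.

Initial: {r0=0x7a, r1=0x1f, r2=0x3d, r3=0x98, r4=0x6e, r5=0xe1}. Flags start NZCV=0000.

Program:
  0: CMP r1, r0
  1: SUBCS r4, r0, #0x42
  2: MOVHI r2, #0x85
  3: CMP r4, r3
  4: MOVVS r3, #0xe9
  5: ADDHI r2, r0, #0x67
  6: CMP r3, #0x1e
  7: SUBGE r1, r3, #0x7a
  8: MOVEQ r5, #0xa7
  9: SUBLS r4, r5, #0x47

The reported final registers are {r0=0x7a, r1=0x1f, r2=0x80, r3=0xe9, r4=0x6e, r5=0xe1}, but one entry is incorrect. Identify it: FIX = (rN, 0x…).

0: ✓ CMP  NZCV=1000
1: · SUBCS
2: · MOVHI
3: ✓ CMP  NZCV=1001
4: ✓ MOVVS  r3←0xe9
5: · ADDHI
6: ✓ CMP  NZCV=1010
7: · SUBGE
8: · MOVEQ
9: · SUBLS

FIX = (r2, 0x3d)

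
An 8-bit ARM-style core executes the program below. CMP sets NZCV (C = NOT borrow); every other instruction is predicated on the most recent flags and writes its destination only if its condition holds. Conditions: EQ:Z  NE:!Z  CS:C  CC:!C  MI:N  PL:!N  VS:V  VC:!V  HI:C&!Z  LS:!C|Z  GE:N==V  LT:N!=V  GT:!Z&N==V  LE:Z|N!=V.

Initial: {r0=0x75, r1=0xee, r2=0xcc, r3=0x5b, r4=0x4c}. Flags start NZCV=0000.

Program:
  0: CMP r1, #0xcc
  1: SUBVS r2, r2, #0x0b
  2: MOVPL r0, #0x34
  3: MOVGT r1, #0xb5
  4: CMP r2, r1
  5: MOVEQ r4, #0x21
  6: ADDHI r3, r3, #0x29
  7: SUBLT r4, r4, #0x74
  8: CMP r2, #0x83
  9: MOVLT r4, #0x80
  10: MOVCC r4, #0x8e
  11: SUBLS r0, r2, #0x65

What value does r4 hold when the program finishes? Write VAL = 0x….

0: ✓ CMP  NZCV=0010
1: · SUBVS
2: ✓ MOVPL  r0←0x34
3: ✓ MOVGT  r1←0xb5
4: ✓ CMP  NZCV=0010
5: · MOVEQ
6: ✓ ADDHI  r3←0x84
7: · SUBLT
8: ✓ CMP  NZCV=0010
9: · MOVLT
10: · MOVCC
11: · SUBLS

VAL = 0x4c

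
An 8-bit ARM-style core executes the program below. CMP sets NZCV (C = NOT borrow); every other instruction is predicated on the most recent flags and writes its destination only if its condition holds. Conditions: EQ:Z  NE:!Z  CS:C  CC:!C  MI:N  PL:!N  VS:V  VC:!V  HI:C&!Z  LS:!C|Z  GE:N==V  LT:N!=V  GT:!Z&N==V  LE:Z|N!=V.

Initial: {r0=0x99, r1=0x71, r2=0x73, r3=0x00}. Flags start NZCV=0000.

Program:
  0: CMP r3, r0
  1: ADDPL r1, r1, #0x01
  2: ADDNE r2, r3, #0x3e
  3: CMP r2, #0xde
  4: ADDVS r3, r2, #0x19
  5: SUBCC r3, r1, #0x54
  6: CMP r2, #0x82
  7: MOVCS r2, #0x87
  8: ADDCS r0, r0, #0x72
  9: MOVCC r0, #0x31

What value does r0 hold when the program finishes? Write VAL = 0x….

VAL = 0x31

0: ✓ CMP  NZCV=0000
1: ✓ ADDPL  r1←0x72
2: ✓ ADDNE  r2←0x3e
3: ✓ CMP  NZCV=0000
4: · ADDVS
5: ✓ SUBCC  r3←0x1e
6: ✓ CMP  NZCV=1001
7: · MOVCS
8: · ADDCS
9: ✓ MOVCC  r0←0x31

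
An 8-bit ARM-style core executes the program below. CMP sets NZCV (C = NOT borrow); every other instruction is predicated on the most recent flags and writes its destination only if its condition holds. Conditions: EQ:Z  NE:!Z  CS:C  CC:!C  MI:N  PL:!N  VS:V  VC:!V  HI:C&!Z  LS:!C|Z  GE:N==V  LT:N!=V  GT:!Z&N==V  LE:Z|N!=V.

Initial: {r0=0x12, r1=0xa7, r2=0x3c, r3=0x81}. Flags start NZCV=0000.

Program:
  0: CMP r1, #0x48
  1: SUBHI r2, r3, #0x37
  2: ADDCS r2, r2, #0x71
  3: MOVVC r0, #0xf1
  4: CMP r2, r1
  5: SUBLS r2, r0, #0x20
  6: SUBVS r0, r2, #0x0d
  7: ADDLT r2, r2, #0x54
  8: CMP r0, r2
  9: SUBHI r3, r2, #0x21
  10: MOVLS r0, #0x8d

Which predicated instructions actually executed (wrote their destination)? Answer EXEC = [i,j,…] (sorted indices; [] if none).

[0] flags=0011 → (cmp)
[1] flags=0011 HI?T → r2=0x4a
[2] flags=0011 CS?T → r2=0xbb
[3] flags=0011 VC?F → skip
[4] flags=0010 → (cmp)
[5] flags=0010 LS?F → skip
[6] flags=0010 VS?F → skip
[7] flags=0010 LT?F → skip
[8] flags=0000 → (cmp)
[9] flags=0000 HI?F → skip
[10] flags=0000 LS?T → r0=0x8d

EXEC = [1,2,10]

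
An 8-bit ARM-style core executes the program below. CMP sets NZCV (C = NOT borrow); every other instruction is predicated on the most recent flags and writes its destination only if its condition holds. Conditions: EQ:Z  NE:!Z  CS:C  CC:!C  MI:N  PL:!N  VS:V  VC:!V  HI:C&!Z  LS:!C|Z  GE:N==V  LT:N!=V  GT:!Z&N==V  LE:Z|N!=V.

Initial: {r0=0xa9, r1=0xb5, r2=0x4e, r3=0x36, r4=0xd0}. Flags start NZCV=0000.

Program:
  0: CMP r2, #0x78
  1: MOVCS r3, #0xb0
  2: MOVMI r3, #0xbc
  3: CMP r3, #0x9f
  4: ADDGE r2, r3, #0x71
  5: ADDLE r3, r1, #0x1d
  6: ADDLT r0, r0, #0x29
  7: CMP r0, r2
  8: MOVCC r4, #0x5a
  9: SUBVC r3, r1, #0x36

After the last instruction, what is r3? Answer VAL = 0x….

VAL = 0xbc

[0] flags=1000 → (cmp)
[1] flags=1000 CS?F → skip
[2] flags=1000 MI?T → r3=0xbc
[3] flags=0010 → (cmp)
[4] flags=0010 GE?T → r2=0x2d
[5] flags=0010 LE?F → skip
[6] flags=0010 LT?F → skip
[7] flags=0011 → (cmp)
[8] flags=0011 CC?F → skip
[9] flags=0011 VC?F → skip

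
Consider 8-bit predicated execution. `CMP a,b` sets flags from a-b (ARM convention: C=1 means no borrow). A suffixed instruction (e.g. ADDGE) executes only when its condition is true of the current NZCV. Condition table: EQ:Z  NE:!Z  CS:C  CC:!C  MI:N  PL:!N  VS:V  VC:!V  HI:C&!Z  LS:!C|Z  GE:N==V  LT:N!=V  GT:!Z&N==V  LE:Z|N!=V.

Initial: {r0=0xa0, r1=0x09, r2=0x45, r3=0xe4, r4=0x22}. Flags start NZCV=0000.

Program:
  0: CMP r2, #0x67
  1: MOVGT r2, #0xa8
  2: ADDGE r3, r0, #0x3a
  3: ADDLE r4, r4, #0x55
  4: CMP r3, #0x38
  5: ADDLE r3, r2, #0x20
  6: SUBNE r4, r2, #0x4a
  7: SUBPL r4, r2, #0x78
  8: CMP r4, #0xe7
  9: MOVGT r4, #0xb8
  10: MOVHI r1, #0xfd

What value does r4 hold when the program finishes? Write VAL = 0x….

VAL = 0xb8

[0] flags=1000 → (cmp)
[1] flags=1000 GT?F → skip
[2] flags=1000 GE?F → skip
[3] flags=1000 LE?T → r4=0x77
[4] flags=1010 → (cmp)
[5] flags=1010 LE?T → r3=0x65
[6] flags=1010 NE?T → r4=0xfb
[7] flags=1010 PL?F → skip
[8] flags=0010 → (cmp)
[9] flags=0010 GT?T → r4=0xb8
[10] flags=0010 HI?T → r1=0xfd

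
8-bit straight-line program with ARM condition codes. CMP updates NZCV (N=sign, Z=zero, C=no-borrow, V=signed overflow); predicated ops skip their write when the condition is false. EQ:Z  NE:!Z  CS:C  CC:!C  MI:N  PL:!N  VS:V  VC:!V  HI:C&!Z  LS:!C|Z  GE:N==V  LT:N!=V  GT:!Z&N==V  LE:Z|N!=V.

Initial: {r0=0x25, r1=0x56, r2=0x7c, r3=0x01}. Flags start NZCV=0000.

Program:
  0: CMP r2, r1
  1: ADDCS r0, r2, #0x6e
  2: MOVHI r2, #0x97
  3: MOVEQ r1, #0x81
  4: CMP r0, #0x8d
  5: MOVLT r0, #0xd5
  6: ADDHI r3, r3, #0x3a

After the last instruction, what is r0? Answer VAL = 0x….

VAL = 0xea

[0] flags=0010 → (cmp)
[1] flags=0010 CS?T → r0=0xea
[2] flags=0010 HI?T → r2=0x97
[3] flags=0010 EQ?F → skip
[4] flags=0010 → (cmp)
[5] flags=0010 LT?F → skip
[6] flags=0010 HI?T → r3=0x3b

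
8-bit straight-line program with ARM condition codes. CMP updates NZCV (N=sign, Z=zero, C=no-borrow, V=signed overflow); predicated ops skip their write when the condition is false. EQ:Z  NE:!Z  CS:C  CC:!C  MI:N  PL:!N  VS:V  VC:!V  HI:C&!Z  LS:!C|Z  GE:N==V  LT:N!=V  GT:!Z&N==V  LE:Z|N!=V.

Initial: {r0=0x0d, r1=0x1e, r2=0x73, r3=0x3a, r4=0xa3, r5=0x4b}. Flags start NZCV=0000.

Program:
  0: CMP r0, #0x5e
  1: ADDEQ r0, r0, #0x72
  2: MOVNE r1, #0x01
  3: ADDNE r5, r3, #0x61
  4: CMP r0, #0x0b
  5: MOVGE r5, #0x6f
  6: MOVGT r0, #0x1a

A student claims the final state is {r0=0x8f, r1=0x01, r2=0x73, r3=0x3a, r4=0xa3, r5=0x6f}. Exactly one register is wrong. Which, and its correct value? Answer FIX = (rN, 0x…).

FIX = (r0, 0x1a)

[0] flags=1000 → (cmp)
[1] flags=1000 EQ?F → skip
[2] flags=1000 NE?T → r1=0x01
[3] flags=1000 NE?T → r5=0x9b
[4] flags=0010 → (cmp)
[5] flags=0010 GE?T → r5=0x6f
[6] flags=0010 GT?T → r0=0x1a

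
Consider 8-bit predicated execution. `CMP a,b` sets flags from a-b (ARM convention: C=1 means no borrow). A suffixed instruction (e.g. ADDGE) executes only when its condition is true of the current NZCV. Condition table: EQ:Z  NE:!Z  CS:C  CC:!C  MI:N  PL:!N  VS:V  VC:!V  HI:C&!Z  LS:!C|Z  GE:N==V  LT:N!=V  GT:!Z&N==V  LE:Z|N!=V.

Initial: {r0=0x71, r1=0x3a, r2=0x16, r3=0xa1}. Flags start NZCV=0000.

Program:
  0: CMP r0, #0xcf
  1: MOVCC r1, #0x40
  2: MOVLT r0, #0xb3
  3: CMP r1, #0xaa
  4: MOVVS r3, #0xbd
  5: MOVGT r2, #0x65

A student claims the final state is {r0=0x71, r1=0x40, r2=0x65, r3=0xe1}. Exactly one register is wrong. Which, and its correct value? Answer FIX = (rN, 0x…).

FIX = (r3, 0xbd)

[0] flags=1001 → (cmp)
[1] flags=1001 CC?T → r1=0x40
[2] flags=1001 LT?F → skip
[3] flags=1001 → (cmp)
[4] flags=1001 VS?T → r3=0xbd
[5] flags=1001 GT?T → r2=0x65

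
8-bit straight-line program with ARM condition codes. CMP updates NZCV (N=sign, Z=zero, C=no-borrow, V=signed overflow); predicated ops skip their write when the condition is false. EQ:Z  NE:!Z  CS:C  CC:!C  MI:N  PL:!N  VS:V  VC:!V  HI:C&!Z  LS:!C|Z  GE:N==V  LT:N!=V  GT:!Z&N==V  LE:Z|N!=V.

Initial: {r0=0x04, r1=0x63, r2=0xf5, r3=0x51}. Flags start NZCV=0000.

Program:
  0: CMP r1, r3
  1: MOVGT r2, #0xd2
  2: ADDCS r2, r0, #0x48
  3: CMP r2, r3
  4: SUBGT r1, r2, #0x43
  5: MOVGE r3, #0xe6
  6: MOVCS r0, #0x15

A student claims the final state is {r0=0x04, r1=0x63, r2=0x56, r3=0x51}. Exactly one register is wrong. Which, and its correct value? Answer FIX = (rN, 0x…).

[0] flags=0010 → (cmp)
[1] flags=0010 GT?T → r2=0xd2
[2] flags=0010 CS?T → r2=0x4c
[3] flags=1000 → (cmp)
[4] flags=1000 GT?F → skip
[5] flags=1000 GE?F → skip
[6] flags=1000 CS?F → skip

FIX = (r2, 0x4c)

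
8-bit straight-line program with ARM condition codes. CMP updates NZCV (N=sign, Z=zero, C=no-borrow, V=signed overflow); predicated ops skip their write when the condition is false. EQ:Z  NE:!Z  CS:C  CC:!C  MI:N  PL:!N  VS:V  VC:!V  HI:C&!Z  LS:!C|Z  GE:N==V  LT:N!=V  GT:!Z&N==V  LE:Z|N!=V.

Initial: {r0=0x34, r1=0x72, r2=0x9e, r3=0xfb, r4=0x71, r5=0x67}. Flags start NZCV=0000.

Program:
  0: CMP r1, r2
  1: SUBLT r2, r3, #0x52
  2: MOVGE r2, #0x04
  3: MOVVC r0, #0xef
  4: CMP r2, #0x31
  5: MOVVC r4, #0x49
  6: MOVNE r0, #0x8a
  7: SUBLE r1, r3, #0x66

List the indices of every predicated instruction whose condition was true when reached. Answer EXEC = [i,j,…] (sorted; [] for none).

[0] flags=1001 → (cmp)
[1] flags=1001 LT?F → skip
[2] flags=1001 GE?T → r2=0x04
[3] flags=1001 VC?F → skip
[4] flags=1000 → (cmp)
[5] flags=1000 VC?T → r4=0x49
[6] flags=1000 NE?T → r0=0x8a
[7] flags=1000 LE?T → r1=0x95

EXEC = [2,5,6,7]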